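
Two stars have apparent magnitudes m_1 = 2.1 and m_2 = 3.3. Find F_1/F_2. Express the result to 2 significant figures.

F_1/F_2 ≈ 3.0

Δm = 2.1 − (3.3) = -1.2
Flux ratio = 10^(−0.4 Δm) = 10^(−0.4 × -1.2) = 10^0.480 = 3.020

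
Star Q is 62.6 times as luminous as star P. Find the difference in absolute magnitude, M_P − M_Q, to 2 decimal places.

M_P − M_Q ≈ 4.49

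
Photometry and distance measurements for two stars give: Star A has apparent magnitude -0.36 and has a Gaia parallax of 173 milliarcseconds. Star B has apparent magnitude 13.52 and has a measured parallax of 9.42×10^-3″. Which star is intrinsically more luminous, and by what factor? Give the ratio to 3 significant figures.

Star A: p = 173 mas = 0.173″ → d = 1/p = 5.780 pc
Star A: M = m − 5 log₁₀ d + 5 = -0.36 − 5·0.7620 + 5 = 0.830
Star B: d = 1/p = 1/9.42×10^-3″ = 106.2 pc
Star B: M = m − 5 log₁₀ d + 5 = 13.52 − 5·2.0259 + 5 = 8.390
ΔM = M_A − M_B = 0.830 − (8.390) = -7.560; smaller M is more luminous → Star A.
L ratio = 10^(0.4 |ΔM|) = 10^3.024 = 1057

Star A is more luminous, by a factor of 1060.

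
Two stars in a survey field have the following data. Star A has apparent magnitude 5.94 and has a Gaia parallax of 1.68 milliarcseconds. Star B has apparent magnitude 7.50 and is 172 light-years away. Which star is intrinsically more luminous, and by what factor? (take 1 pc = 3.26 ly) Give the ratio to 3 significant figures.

Star A: p = 1.68 mas = 1.68×10^-3″ → d = 1/p = 595.2 pc
Star A: M = m − 5 log₁₀ d + 5 = 5.94 − 5·2.7747 + 5 = -2.933
Star B: d = 172 ly / 3.26 = 52.76 pc
Star B: M = m − 5 log₁₀ d + 5 = 7.50 − 5·1.7223 + 5 = 3.888
ΔM = M_A − M_B = -2.933 − (3.888) = -6.822; smaller M is more luminous → Star A.
L ratio = 10^(0.4 |ΔM|) = 10^2.729 = 535.5

Star A is more luminous, by a factor of 536.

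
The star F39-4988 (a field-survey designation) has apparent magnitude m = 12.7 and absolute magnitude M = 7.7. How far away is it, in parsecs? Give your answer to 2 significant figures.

d ≈ 100 pc

Distance modulus: m − M = 12.7 − (7.7) = 5.000
m − M = 5 log₁₀ d − 5
log₁₀ d = (m − M)/5 + 1 = 2.0000
d = 10^2.0000 = 100.0 pc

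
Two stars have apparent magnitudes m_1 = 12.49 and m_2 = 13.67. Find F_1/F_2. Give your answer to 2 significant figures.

F_1/F_2 ≈ 3.0

Δm = 12.49 − (13.67) = -1.18
Flux ratio = 10^(−0.4 Δm) = 10^(−0.4 × -1.18) = 10^0.472 = 2.965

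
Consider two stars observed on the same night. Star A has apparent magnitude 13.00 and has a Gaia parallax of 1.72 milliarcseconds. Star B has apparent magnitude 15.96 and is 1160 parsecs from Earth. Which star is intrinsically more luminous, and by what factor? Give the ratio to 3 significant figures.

Star A is more luminous, by a factor of 3.84.

Star A: p = 1.72 mas = 1.72×10^-3″ → d = 1/p = 581.4 pc
Star A: M = m − 5 log₁₀ d + 5 = 13.00 − 5·2.7645 + 5 = 4.178
Star B: M = m − 5 log₁₀ d + 5 = 15.96 − 5·3.0645 + 5 = 5.638
ΔM = M_A − M_B = 4.178 − (5.638) = -1.460; smaller M is more luminous → Star A.
L ratio = 10^(0.4 |ΔM|) = 10^0.584 = 3.837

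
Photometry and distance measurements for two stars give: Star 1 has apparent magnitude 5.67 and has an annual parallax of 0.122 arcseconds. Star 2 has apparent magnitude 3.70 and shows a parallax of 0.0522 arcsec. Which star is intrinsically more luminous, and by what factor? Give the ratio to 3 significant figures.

Star 1: d = 1/p = 1/0.122″ = 8.197 pc
Star 1: M = m − 5 log₁₀ d + 5 = 5.67 − 5·0.9136 + 5 = 6.102
Star 2: d = 1/p = 1/0.0522″ = 19.16 pc
Star 2: M = m − 5 log₁₀ d + 5 = 3.70 − 5·1.2823 + 5 = 2.288
ΔM = M_1 − M_2 = 6.102 − (2.288) = 3.813; smaller M is more luminous → Star 2.
L ratio = 10^(0.4 |ΔM|) = 10^1.525 = 33.53

Star 2 is more luminous, by a factor of 33.5.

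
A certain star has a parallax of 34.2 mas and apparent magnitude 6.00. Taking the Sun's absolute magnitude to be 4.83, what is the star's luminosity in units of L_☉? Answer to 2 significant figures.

L/L_☉ ≈ 2.9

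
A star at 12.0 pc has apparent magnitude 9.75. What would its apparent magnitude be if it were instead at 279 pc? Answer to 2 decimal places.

m ≈ 16.58

Flux ∝ 1/d², so Δm = 5 log₁₀(d₂/d₁) = 5 log₁₀(279/12.0) = 6.832
m₂ = m₁ + Δm = 9.75 + (6.832) = 16.582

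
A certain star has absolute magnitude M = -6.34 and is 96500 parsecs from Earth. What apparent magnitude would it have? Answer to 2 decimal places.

m = M + 5 log₁₀ d − 5 = -6.34 + 5·4.9845 − 5 = 13.583

m ≈ 13.58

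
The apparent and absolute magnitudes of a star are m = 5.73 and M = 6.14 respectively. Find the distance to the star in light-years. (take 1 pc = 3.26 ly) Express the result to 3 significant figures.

d ≈ 27.0 ly

Distance modulus: m − M = 5.73 − (6.14) = -0.410
m − M = 5 log₁₀ d − 5
log₁₀ d = (m − M)/5 + 1 = 0.9180
d = 10^0.9180 = 8.279 pc
= 26.99 ly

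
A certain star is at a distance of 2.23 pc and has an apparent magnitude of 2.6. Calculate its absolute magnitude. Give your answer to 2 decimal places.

5 log₁₀(d/10 pc) = 5 log₁₀(2.230) − 5 = -3.258
M = m − 5 log₁₀(d/10) = 2.6 + 3.258 = 5.858

M ≈ 5.86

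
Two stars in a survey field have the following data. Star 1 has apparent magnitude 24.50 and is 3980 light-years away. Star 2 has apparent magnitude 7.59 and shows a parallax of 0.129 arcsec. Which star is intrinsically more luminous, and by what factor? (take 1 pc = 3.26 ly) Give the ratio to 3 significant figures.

Star 2 is more luminous, by a factor of 234.

Star 1: d = 3980 ly / 3.26 = 1221 pc
Star 1: M = m − 5 log₁₀ d + 5 = 24.50 − 5·3.0867 + 5 = 14.067
Star 2: d = 1/p = 1/0.129″ = 7.752 pc
Star 2: M = m − 5 log₁₀ d + 5 = 7.59 − 5·0.8894 + 5 = 8.143
ΔM = M_1 − M_2 = 14.067 − (8.143) = 5.924; smaller M is more luminous → Star 2.
L ratio = 10^(0.4 |ΔM|) = 10^2.369 = 234.1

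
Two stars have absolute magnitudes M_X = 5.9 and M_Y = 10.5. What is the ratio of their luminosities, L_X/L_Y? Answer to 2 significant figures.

L_X/L_Y ≈ 69

ΔM = M_X − M_Y = -4.6
L_X/L_Y = 10^(−0.4 ΔM) = 10^1.840 = 69.18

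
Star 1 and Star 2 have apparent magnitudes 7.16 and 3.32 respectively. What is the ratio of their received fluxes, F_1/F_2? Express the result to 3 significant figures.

F_1/F_2 ≈ 0.0291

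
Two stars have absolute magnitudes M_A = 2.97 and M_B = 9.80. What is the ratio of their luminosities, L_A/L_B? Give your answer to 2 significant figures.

L_A/L_B ≈ 540

ΔM = M_A − M_B = -6.83
L_A/L_B = 10^(−0.4 ΔM) = 10^2.732 = 539.5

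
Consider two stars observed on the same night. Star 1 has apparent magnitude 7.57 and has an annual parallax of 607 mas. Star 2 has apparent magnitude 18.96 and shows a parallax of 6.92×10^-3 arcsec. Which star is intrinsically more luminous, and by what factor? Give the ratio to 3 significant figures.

Star 1: p = 607 mas = 0.607″ → d = 1/p = 1.647 pc
Star 1: M = m − 5 log₁₀ d + 5 = 7.57 − 5·0.2168 + 5 = 11.486
Star 2: d = 1/p = 1/6.92×10^-3″ = 144.5 pc
Star 2: M = m − 5 log₁₀ d + 5 = 18.96 − 5·2.1599 + 5 = 13.161
ΔM = M_1 − M_2 = 11.486 − (13.161) = -1.675; smaller M is more luminous → Star 1.
L ratio = 10^(0.4 |ΔM|) = 10^0.670 = 4.676

Star 1 is more luminous, by a factor of 4.68.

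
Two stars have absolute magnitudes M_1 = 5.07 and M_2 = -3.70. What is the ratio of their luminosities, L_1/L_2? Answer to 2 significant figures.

ΔM = M_1 − M_2 = 8.77
L_1/L_2 = 10^(−0.4 ΔM) = 10^-3.508 = 3.105×10^-4

L_1/L_2 ≈ 3.1×10^-4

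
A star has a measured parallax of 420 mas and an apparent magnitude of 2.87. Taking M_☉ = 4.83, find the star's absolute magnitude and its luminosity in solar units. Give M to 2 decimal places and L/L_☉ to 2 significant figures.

M ≈ 5.99; L/L_☉ ≈ 0.34

d = 1/p = 1000/420 mas = 2.381 pc
M = m − 5 log₁₀ d + 5 = 2.87 − 5·0.3768 + 5 = 5.986
M − M_☉ = 5.986 − 4.83 = 1.156
L/L_☉ = 10^(−0.4 × 1.156) = 0.3447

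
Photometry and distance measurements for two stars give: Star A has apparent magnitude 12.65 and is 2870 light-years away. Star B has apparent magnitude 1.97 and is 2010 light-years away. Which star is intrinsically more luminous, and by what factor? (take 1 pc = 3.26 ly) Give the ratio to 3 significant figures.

Star A: d = 2870 ly / 3.26 = 880.4 pc
Star A: M = m − 5 log₁₀ d + 5 = 12.65 − 5·2.9447 + 5 = 2.927
Star B: d = 2010 ly / 3.26 = 616.6 pc
Star B: M = m − 5 log₁₀ d + 5 = 1.97 − 5·2.7900 + 5 = -6.980
ΔM = M_A − M_B = 2.927 − (-6.980) = 9.907; smaller M is more luminous → Star B.
L ratio = 10^(0.4 |ΔM|) = 10^3.963 = 9175

Star B is more luminous, by a factor of 9180.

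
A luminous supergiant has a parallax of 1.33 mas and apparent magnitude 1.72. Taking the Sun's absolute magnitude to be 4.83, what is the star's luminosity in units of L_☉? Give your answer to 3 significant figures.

L/L_☉ ≈ 99200

d = 1/p = 1000/1.33 mas = 751.9 pc
M = m − 5 log₁₀ d + 5 = 1.72 − 5·2.8761 + 5 = -7.661
M − M_☉ = -7.661 − 4.83 = -12.491
L/L_☉ = 10^(−0.4 × -12.491) = 99150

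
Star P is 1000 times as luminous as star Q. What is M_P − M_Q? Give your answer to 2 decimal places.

M_P − M_Q ≈ -7.50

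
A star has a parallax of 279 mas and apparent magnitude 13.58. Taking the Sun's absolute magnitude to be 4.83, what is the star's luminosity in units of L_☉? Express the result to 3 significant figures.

L/L_☉ ≈ 4.06×10^-5

d = 1/p = 1000/279 mas = 3.584 pc
M = m − 5 log₁₀ d + 5 = 13.58 − 5·0.5544 + 5 = 15.808
M − M_☉ = 15.808 − 4.83 = 10.978
L/L_☉ = 10^(−0.4 × 10.978) = 4.062×10^-5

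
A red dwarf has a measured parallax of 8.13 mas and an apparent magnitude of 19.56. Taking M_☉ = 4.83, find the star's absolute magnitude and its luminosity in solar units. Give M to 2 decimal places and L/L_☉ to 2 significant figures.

d = 1/p = 1000/8.13 mas = 123.0 pc
M = m − 5 log₁₀ d + 5 = 19.56 − 5·2.0899 + 5 = 14.110
M − M_☉ = 14.110 − 4.83 = 9.280
L/L_☉ = 10^(−0.4 × 9.280) = 1.940×10^-4

M ≈ 14.11; L/L_☉ ≈ 1.9×10^-4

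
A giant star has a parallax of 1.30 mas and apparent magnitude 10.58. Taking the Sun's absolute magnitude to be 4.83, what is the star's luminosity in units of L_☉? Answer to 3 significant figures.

L/L_☉ ≈ 29.7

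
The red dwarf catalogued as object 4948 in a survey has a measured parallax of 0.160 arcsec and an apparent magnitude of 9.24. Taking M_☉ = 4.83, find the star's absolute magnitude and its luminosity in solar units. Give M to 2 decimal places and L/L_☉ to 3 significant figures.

d = 1/p = 1/0.160″ = 6.250 pc
M = m − 5 log₁₀ d + 5 = 9.24 − 5·0.7959 + 5 = 10.261
M − M_☉ = 10.261 − 4.83 = 5.431
L/L_☉ = 10^(−0.4 × 5.431) = 6.726×10^-3

M ≈ 10.26; L/L_☉ ≈ 6.73×10^-3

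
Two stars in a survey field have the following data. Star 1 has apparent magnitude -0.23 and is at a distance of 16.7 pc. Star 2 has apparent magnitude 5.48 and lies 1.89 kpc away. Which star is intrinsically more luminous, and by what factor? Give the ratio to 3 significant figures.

Star 2 is more luminous, by a factor of 66.6.

Star 1: M = m − 5 log₁₀ d + 5 = -0.23 − 5·1.2227 + 5 = -1.344
Star 2: d = 1.89 kpc = 1890 pc
Star 2: M = m − 5 log₁₀ d + 5 = 5.48 − 5·3.2765 + 5 = -5.902
ΔM = M_1 − M_2 = -1.344 − (-5.902) = 4.559; smaller M is more luminous → Star 2.
L ratio = 10^(0.4 |ΔM|) = 10^1.823 = 66.60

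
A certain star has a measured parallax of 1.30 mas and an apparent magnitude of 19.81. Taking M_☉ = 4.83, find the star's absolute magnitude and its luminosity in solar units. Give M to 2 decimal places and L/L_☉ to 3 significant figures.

M ≈ 10.38; L/L_☉ ≈ 6.03×10^-3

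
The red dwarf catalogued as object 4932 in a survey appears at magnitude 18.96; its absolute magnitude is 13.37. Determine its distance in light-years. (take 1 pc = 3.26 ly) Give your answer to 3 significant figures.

d ≈ 428 ly

Distance modulus: m − M = 18.96 − (13.37) = 5.590
m − M = 5 log₁₀ d − 5
log₁₀ d = (m − M)/5 + 1 = 2.1180
d = 10^2.1180 = 131.2 pc
= 427.8 ly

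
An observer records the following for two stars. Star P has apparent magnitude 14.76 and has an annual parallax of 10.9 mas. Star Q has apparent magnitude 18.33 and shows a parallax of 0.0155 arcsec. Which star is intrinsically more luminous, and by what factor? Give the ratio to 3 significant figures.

Star P is more luminous, by a factor of 54.2.

Star P: p = 10.9 mas = 0.0109″ → d = 1/p = 91.74 pc
Star P: M = m − 5 log₁₀ d + 5 = 14.76 − 5·1.9626 + 5 = 9.947
Star Q: d = 1/p = 1/0.0155″ = 64.52 pc
Star Q: M = m − 5 log₁₀ d + 5 = 18.33 − 5·1.8097 + 5 = 14.282
ΔM = M_P − M_Q = 9.947 − (14.282) = -4.335; smaller M is more luminous → Star P.
L ratio = 10^(0.4 |ΔM|) = 10^1.734 = 54.18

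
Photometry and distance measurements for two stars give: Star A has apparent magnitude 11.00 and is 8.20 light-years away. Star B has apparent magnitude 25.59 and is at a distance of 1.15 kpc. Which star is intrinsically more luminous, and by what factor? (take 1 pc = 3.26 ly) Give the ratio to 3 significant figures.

Star A is more luminous, by a factor of 3.28.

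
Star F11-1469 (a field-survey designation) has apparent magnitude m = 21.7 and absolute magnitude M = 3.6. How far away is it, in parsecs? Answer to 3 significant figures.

d ≈ 41700 pc

μ = m − M = 18.100
m − M = 5 log₁₀ d − 5
log₁₀ d = (m − M)/5 + 1 = 4.6200
d = 10^4.6200 = 41690 pc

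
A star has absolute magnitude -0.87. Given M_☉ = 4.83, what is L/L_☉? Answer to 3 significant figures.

M − M_☉ = -0.87 − 4.83 = -5.700
L/L_☉ = 10^(−0.4 (M − M_☉)) = 10^2.280 = 190.5

L/L_☉ ≈ 191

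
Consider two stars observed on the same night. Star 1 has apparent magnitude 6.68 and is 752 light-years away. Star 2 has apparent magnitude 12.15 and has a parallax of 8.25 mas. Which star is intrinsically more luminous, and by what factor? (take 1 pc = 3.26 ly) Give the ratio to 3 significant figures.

Star 1 is more luminous, by a factor of 558.

Star 1: d = 752 ly / 3.26 = 230.7 pc
Star 1: M = m − 5 log₁₀ d + 5 = 6.68 − 5·2.3630 + 5 = -0.135
Star 2: p = 8.25 mas = 8.25×10^-3″ → d = 1/p = 121.2 pc
Star 2: M = m − 5 log₁₀ d + 5 = 12.15 − 5·2.0835 + 5 = 6.732
ΔM = M_1 − M_2 = -0.135 − (6.732) = -6.867; smaller M is more luminous → Star 1.
L ratio = 10^(0.4 |ΔM|) = 10^2.747 = 558.4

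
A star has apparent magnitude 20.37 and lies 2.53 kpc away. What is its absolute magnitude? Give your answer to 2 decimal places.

d = 2.53 kpc = 2530 pc
5 log₁₀(d/10 pc) = 5 log₁₀(2530) − 5 = 12.016
M = m − 5 log₁₀(d/10) = 20.37 − 12.016 = 8.354

M ≈ 8.35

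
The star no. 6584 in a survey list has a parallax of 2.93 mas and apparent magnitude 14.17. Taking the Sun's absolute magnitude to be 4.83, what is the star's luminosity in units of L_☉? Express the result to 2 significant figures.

d = 1/p = 1000/2.93 mas = 341.3 pc
M = m − 5 log₁₀ d + 5 = 14.17 − 5·2.5331 + 5 = 6.504
M − M_☉ = 6.504 − 4.83 = 1.674
L/L_☉ = 10^(−0.4 × 1.674) = 0.2139

L/L_☉ ≈ 0.21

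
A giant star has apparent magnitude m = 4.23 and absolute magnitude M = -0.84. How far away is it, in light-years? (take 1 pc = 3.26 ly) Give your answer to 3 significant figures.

μ = m − M = 5.070
m − M = 5 log₁₀ d − 5
log₁₀ d = (m − M)/5 + 1 = 2.0140
d = 10^2.0140 = 103.3 pc
= 336.7 ly

d ≈ 337 ly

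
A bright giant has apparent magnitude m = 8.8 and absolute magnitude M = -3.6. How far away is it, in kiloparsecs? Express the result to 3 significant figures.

d ≈ 3.02 kpc

Distance modulus: m − M = 8.8 − (-3.6) = 12.400
m − M = 5 log₁₀ d − 5
log₁₀ d = (m − M)/5 + 1 = 3.4800
d = 10^3.4800 = 3020 pc
= 3.020 kpc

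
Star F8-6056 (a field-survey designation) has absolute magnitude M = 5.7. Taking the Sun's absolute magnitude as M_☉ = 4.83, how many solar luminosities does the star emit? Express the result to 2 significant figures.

M − M_☉ = 5.7 − 4.83 = 0.870
L/L_☉ = 10^(−0.4 (M − M_☉)) = 10^-0.348 = 0.4487

L/L_☉ ≈ 0.45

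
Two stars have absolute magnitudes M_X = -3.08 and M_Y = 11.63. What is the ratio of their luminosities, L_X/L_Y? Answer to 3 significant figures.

L_X/L_Y ≈ 766000

ΔM = M_X − M_Y = -14.71
L_X/L_Y = 10^(−0.4 ΔM) = 10^5.884 = 765600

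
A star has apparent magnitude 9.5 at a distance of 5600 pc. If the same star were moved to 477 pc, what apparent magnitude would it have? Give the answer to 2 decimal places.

m ≈ 4.15

Flux ∝ 1/d², so Δm = 5 log₁₀(d₂/d₁) = 5 log₁₀(477/5600) = -5.348
m₂ = m₁ + Δm = 9.5 + (-5.348) = 4.152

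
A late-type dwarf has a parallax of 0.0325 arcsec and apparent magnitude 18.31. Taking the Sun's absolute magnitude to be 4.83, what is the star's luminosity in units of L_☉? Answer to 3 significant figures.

L/L_☉ ≈ 3.84×10^-5

d = 1/p = 1/0.0325″ = 30.77 pc
M = m − 5 log₁₀ d + 5 = 18.31 − 5·1.4881 + 5 = 15.869
M − M_☉ = 15.869 − 4.83 = 11.039
L/L_☉ = 10^(−0.4 × 11.039) = 3.839×10^-5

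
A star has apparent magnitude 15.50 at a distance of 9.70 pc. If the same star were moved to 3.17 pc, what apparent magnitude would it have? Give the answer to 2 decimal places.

Flux ∝ 1/d², so Δm = 5 log₁₀(d₂/d₁) = 5 log₁₀(3.17/9.70) = -2.429
m₂ = m₁ + Δm = 15.50 + (-2.429) = 13.071

m ≈ 13.07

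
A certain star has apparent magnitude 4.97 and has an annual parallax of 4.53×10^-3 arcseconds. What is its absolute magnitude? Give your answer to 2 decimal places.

d = 1/p = 1/4.53×10^-3″ = 220.8 pc
5 log₁₀(d/10 pc) = 5 log₁₀(220.8) − 5 = 6.720
M = m − 5 log₁₀(d/10) = 4.97 − 6.720 = -1.750

M ≈ -1.75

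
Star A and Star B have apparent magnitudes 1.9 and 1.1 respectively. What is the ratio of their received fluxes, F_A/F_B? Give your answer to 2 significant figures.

F_A/F_B ≈ 0.48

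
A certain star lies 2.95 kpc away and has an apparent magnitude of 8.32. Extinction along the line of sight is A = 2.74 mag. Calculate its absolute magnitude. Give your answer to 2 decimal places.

d = 2.95 kpc = 2950 pc
5 log₁₀(d/10 pc) = 5 log₁₀(2950) − 5 = 12.349
M = m − 5 log₁₀(d/10) − A = 8.32 − 12.349 − 2.74 = -6.769

M ≈ -6.77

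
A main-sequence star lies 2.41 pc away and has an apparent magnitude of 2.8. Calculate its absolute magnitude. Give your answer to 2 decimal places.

M ≈ 5.89

5 log₁₀(d/10 pc) = 5 log₁₀(2.410) − 5 = -3.090
M = m − 5 log₁₀(d/10) = 2.8 + 3.090 = 5.890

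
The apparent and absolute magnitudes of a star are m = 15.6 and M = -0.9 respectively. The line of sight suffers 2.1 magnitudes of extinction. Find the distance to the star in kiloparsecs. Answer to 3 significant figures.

d ≈ 7.59 kpc

m − M = 5 log₁₀(d/10 pc) + A  ⇒  15.6 − (-0.9) − 2.1 = 5 log₁₀(d/10)
14.400 = 5 log₁₀(d/10)
log₁₀ d = (m − M − A)/5 + 1 = 3.8800
d = 10^3.8800 = 7586 pc
= 7.586 kpc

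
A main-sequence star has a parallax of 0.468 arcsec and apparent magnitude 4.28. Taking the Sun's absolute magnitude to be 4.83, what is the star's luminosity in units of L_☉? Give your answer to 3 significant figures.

L/L_☉ ≈ 0.0758

d = 1/p = 1/0.468″ = 2.137 pc
M = m − 5 log₁₀ d + 5 = 4.28 − 5·0.3298 + 5 = 7.631
M − M_☉ = 7.631 − 4.83 = 2.801
L/L_☉ = 10^(−0.4 × 2.801) = 0.07577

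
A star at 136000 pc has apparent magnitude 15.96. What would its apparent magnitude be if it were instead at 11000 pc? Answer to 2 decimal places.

Flux ∝ 1/d², so Δm = 5 log₁₀(d₂/d₁) = 5 log₁₀(11000/136000) = -5.461
m₂ = m₁ + Δm = 15.96 + (-5.461) = 10.499

m ≈ 10.50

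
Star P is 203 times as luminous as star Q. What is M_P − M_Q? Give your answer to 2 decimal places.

M_P − M_Q ≈ -5.77

Pogson: ΔM = −2.5 log₁₀(ratio) = −2.5 log₁₀(203) = −2.5 × 2.3075 = -5.769
Star P is brighter, so it has the smaller magnitude: the difference is negative.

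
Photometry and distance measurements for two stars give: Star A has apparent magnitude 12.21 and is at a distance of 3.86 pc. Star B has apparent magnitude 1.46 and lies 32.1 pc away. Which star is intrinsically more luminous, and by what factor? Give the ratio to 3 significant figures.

Star A: M = m − 5 log₁₀ d + 5 = 12.21 − 5·0.5866 + 5 = 14.277
Star B: M = m − 5 log₁₀ d + 5 = 1.46 − 5·1.5065 + 5 = -1.073
ΔM = M_A − M_B = 14.277 − (-1.073) = 15.350; smaller M is more luminous → Star B.
L ratio = 10^(0.4 |ΔM|) = 10^6.140 = 1.380×10^6

Star B is more luminous, by a factor of 1.38×10^6.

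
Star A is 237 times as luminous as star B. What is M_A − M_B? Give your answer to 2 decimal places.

Pogson: ΔM = −2.5 log₁₀(ratio) = −2.5 log₁₀(237) = −2.5 × 2.3747 = -5.937
Star A is brighter, so it has the smaller magnitude: the difference is negative.

M_A − M_B ≈ -5.94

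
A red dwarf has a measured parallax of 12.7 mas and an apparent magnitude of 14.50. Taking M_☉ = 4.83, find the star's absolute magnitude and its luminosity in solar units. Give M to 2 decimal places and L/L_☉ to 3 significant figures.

d = 1/p = 1000/12.7 mas = 78.74 pc
M = m − 5 log₁₀ d + 5 = 14.50 − 5·1.8962 + 5 = 10.019
M − M_☉ = 10.019 − 4.83 = 5.189
L/L_☉ = 10^(−0.4 × 5.189) = 8.402×10^-3

M ≈ 10.02; L/L_☉ ≈ 8.40×10^-3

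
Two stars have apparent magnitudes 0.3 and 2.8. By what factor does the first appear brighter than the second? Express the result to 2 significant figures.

10

Δm = 0.3 − (2.8) = -2.5
Flux ratio = 10^(−0.4 Δm) = 10^(−0.4 × -2.5) = 10^1.000 = 10.00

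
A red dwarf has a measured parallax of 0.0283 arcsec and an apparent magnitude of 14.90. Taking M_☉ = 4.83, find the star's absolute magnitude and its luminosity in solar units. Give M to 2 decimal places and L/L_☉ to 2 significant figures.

M ≈ 12.16; L/L_☉ ≈ 1.2×10^-3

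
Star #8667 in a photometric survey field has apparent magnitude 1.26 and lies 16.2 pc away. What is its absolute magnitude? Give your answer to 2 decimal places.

M ≈ 0.21

5 log₁₀(d/10 pc) = 5 log₁₀(16.20) − 5 = 1.048
M = m − 5 log₁₀(d/10) = 1.26 − 1.048 = 0.212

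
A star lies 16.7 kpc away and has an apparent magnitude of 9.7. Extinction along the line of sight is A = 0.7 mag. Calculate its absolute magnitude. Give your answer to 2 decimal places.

d = 16.7 kpc = 16700 pc
5 log₁₀(d/10 pc) = 5 log₁₀(16700) − 5 = 16.114
M = m − 5 log₁₀(d/10) − A = 9.7 − 16.114 − 0.7 = -7.114

M ≈ -7.11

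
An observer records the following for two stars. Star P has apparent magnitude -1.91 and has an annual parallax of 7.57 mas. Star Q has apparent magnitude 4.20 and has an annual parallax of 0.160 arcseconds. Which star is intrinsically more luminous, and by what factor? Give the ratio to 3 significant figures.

Star P is more luminous, by a factor of 124000.

Star P: p = 7.57 mas = 7.57×10^-3″ → d = 1/p = 132.1 pc
Star P: M = m − 5 log₁₀ d + 5 = -1.91 − 5·2.1209 + 5 = -7.515
Star Q: d = 1/p = 1/0.160″ = 6.250 pc
Star Q: M = m − 5 log₁₀ d + 5 = 4.20 − 5·0.7959 + 5 = 5.221
ΔM = M_P − M_Q = -7.515 − (5.221) = -12.735; smaller M is more luminous → Star P.
L ratio = 10^(0.4 |ΔM|) = 10^5.094 = 124200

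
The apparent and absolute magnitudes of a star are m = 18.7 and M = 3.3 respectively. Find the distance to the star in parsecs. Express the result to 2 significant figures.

d ≈ 12000 pc

Distance modulus: m − M = 18.7 − (3.3) = 15.400
m − M = 5 log₁₀ d − 5
log₁₀ d = (m − M)/5 + 1 = 4.0800
d = 10^4.0800 = 12020 pc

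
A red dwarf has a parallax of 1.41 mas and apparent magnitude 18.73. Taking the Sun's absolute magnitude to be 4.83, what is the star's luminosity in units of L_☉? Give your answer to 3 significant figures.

L/L_☉ ≈ 0.0139

d = 1/p = 1000/1.41 mas = 709.2 pc
M = m − 5 log₁₀ d + 5 = 18.73 − 5·2.8508 + 5 = 9.476
M − M_☉ = 9.476 − 4.83 = 4.646
L/L_☉ = 10^(−0.4 × 4.646) = 0.01385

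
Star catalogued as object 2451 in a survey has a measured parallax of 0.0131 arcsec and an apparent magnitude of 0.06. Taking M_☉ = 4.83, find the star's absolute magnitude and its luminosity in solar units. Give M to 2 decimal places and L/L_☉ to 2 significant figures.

M ≈ -4.35; L/L_☉ ≈ 4700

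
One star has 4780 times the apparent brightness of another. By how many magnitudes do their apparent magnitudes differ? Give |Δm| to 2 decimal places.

|Δm| ≈ 9.20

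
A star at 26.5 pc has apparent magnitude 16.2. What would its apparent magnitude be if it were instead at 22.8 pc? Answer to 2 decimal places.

m ≈ 15.87

Flux ∝ 1/d², so Δm = 5 log₁₀(d₂/d₁) = 5 log₁₀(22.8/26.5) = -0.327
m₂ = m₁ + Δm = 16.2 + (-0.327) = 15.873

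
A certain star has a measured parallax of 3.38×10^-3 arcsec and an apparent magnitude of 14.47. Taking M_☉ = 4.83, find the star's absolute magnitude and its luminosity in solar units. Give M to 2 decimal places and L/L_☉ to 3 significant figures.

M ≈ 7.11; L/L_☉ ≈ 0.122

d = 1/p = 1/3.38×10^-3″ = 295.9 pc
M = m − 5 log₁₀ d + 5 = 14.47 − 5·2.4711 + 5 = 7.115
M − M_☉ = 7.115 − 4.83 = 2.285
L/L_☉ = 10^(−0.4 × 2.285) = 0.1219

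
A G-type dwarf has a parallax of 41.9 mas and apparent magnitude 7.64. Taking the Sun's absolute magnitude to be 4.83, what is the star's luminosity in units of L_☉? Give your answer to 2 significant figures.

d = 1/p = 1000/41.9 mas = 23.87 pc
M = m − 5 log₁₀ d + 5 = 7.64 − 5·1.3778 + 5 = 5.751
M − M_☉ = 5.751 − 4.83 = 0.921
L/L_☉ = 10^(−0.4 × 0.921) = 0.4281

L/L_☉ ≈ 0.43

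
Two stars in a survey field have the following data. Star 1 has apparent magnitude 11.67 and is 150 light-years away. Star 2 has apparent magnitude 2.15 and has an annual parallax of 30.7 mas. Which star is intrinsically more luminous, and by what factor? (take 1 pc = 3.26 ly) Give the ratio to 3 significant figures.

Star 2 is more luminous, by a factor of 3220.

Star 1: d = 150 ly / 3.26 = 46.01 pc
Star 1: M = m − 5 log₁₀ d + 5 = 11.67 − 5·1.6629 + 5 = 8.356
Star 2: p = 30.7 mas = 0.0307″ → d = 1/p = 32.57 pc
Star 2: M = m − 5 log₁₀ d + 5 = 2.15 − 5·1.5129 + 5 = -0.414
ΔM = M_1 − M_2 = 8.356 − (-0.414) = 8.770; smaller M is more luminous → Star 2.
L ratio = 10^(0.4 |ΔM|) = 10^3.508 = 3221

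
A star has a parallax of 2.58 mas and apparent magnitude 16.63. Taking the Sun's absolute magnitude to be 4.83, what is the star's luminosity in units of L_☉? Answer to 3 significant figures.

L/L_☉ ≈ 0.0286

d = 1/p = 1000/2.58 mas = 387.6 pc
M = m − 5 log₁₀ d + 5 = 16.63 − 5·2.5884 + 5 = 8.688
M − M_☉ = 8.688 − 4.83 = 3.858
L/L_☉ = 10^(−0.4 × 3.858) = 0.02863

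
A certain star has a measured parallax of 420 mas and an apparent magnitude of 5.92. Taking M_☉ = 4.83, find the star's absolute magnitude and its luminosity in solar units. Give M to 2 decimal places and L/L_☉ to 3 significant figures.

M ≈ 9.04; L/L_☉ ≈ 0.0208

d = 1/p = 1000/420 mas = 2.381 pc
M = m − 5 log₁₀ d + 5 = 5.92 − 5·0.3768 + 5 = 9.036
M − M_☉ = 9.036 − 4.83 = 4.206
L/L_☉ = 10^(−0.4 × 4.206) = 0.02077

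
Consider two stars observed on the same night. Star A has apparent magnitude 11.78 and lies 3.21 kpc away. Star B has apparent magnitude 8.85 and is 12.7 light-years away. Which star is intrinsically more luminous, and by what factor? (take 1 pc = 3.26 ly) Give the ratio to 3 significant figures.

Star A is more luminous, by a factor of 45700.

Star A: d = 3.21 kpc = 3210 pc
Star A: M = m − 5 log₁₀ d + 5 = 11.78 − 5·3.5065 + 5 = -0.753
Star B: d = 12.7 ly / 3.26 = 3.896 pc
Star B: M = m − 5 log₁₀ d + 5 = 8.85 − 5·0.5906 + 5 = 10.897
ΔM = M_A − M_B = -0.753 − (10.897) = -11.650; smaller M is more luminous → Star A.
L ratio = 10^(0.4 |ΔM|) = 10^4.660 = 45690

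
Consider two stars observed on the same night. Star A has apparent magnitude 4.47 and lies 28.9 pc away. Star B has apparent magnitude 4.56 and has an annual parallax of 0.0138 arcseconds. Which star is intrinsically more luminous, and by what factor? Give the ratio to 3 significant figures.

Star B is more luminous, by a factor of 5.79.

Star A: M = m − 5 log₁₀ d + 5 = 4.47 − 5·1.4609 + 5 = 2.166
Star B: d = 1/p = 1/0.0138″ = 72.46 pc
Star B: M = m − 5 log₁₀ d + 5 = 4.56 − 5·1.8601 + 5 = 0.259
ΔM = M_A − M_B = 2.166 − (0.259) = 1.906; smaller M is more luminous → Star B.
L ratio = 10^(0.4 |ΔM|) = 10^0.762 = 5.787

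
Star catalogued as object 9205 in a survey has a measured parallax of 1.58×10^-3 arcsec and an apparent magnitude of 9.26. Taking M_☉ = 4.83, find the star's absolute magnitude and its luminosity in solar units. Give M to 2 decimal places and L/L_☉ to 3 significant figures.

d = 1/p = 1/1.58×10^-3″ = 632.9 pc
M = m − 5 log₁₀ d + 5 = 9.26 − 5·2.8013 + 5 = 0.253
M − M_☉ = 0.253 − 4.83 = -4.577
L/L_☉ = 10^(−0.4 × -4.577) = 67.72

M ≈ 0.25; L/L_☉ ≈ 67.7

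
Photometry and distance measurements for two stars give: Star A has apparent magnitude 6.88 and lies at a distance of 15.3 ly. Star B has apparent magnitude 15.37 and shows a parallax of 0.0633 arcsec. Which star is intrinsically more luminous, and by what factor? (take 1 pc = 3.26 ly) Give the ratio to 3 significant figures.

Star A: d = 15.3 ly / 3.26 = 4.693 pc
Star A: M = m − 5 log₁₀ d + 5 = 6.88 − 5·0.6715 + 5 = 8.523
Star B: d = 1/p = 1/0.0633″ = 15.80 pc
Star B: M = m − 5 log₁₀ d + 5 = 15.37 − 5·1.1986 + 5 = 14.377
ΔM = M_A − M_B = 8.523 − (14.377) = -5.854; smaller M is more luminous → Star A.
L ratio = 10^(0.4 |ΔM|) = 10^2.342 = 219.7

Star A is more luminous, by a factor of 220.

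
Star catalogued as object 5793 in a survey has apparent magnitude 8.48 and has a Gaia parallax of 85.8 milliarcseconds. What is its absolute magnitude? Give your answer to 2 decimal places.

p = 85.8 mas = 0.0858″ → d = 1/p = 11.66 pc
5 log₁₀(d/10 pc) = 5 log₁₀(11.66) − 5 = 0.333
M = m − 5 log₁₀(d/10) = 8.48 − 0.333 = 8.147

M ≈ 8.15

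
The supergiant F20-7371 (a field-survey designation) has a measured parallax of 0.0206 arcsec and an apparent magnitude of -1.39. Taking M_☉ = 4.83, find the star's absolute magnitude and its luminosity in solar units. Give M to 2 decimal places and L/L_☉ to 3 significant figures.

M ≈ -4.82; L/L_☉ ≈ 7250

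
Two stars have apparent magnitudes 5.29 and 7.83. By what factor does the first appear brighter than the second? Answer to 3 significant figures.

10.4

Magnitude difference = -2.54
Flux ratio = 10^(−0.4 Δm) = 10^(−0.4 × -2.54) = 10^1.016 = 10.38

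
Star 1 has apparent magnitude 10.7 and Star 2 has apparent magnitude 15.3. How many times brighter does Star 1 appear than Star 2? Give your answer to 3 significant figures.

69.2

Magnitude difference = -4.6
Flux ratio = 10^(−0.4 Δm) = 10^(−0.4 × -4.6) = 10^1.840 = 69.18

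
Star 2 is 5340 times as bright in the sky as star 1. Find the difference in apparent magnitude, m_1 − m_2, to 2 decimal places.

Pogson: Δm = −2.5 log₁₀(ratio) = −2.5 log₁₀(5340) = −2.5 × 3.7275 = -9.319
Star 2 is brighter so has the smaller magnitude: m_1 − m_2 is positive.

m_1 − m_2 ≈ 9.32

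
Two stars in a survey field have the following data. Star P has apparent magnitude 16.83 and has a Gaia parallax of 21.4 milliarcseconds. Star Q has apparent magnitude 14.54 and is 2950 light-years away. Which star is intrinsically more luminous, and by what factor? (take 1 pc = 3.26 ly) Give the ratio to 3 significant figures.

Star P: p = 21.4 mas = 0.0214″ → d = 1/p = 46.73 pc
Star P: M = m − 5 log₁₀ d + 5 = 16.83 − 5·1.6696 + 5 = 13.482
Star Q: d = 2950 ly / 3.26 = 904.9 pc
Star Q: M = m − 5 log₁₀ d + 5 = 14.54 − 5·2.9566 + 5 = 4.757
ΔM = M_P − M_Q = 13.482 − (4.757) = 8.725; smaller M is more luminous → Star Q.
L ratio = 10^(0.4 |ΔM|) = 10^3.490 = 3091

Star Q is more luminous, by a factor of 3090.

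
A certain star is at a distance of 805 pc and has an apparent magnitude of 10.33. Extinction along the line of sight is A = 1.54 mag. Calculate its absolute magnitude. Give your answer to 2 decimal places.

5 log₁₀(d/10 pc) = 5 log₁₀(805.0) − 5 = 9.529
M = m − 5 log₁₀(d/10) − A = 10.33 − 9.529 − 1.54 = -0.739

M ≈ -0.74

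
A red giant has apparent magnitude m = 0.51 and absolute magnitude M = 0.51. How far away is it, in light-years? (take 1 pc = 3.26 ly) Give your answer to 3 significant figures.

Distance modulus: m − M = 0.51 − (0.51) = 0.000
m − M = 5 log₁₀ d − 5
log₁₀ d = (m − M)/5 + 1 = 1.0000
d = 10^1.0000 = 10.00 pc
= 32.60 ly

d ≈ 32.6 ly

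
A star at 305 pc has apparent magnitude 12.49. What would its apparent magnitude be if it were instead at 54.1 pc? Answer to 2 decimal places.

Flux ∝ 1/d², so Δm = 5 log₁₀(d₂/d₁) = 5 log₁₀(54.1/305) = -3.756
m₂ = m₁ + Δm = 12.49 + (-3.756) = 8.734

m ≈ 8.73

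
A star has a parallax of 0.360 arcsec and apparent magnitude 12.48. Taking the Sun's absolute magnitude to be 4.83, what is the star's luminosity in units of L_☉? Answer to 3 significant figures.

L/L_☉ ≈ 6.72×10^-5

d = 1/p = 1/0.360″ = 2.778 pc
M = m − 5 log₁₀ d + 5 = 12.48 − 5·0.4437 + 5 = 15.262
M − M_☉ = 15.262 − 4.83 = 10.432
L/L_☉ = 10^(−0.4 × 10.432) = 6.720×10^-5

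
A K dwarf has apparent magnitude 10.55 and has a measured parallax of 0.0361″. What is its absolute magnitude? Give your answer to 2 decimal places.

M ≈ 8.34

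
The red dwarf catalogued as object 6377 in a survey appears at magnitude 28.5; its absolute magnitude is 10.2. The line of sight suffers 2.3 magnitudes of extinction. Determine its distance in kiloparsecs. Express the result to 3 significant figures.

m − M = 5 log₁₀(d/10 pc) + A  ⇒  28.5 − (10.2) − 2.3 = 5 log₁₀(d/10)
16.000 = 5 log₁₀(d/10)
log₁₀ d = (m − M − A)/5 + 1 = 4.2000
d = 10^4.2000 = 15850 pc
= 15.85 kpc

d ≈ 15.8 kpc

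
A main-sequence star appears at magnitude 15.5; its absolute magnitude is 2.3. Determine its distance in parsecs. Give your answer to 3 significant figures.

Distance modulus: m − M = 15.5 − (2.3) = 13.200
m − M = 5 log₁₀ d − 5
log₁₀ d = (m − M)/5 + 1 = 3.6400
d = 10^3.6400 = 4365 pc

d ≈ 4370 pc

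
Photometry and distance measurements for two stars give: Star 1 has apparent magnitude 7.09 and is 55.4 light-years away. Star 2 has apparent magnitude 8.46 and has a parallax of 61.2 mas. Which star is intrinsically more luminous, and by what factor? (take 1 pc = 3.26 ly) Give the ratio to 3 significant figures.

Star 1: d = 55.4 ly / 3.26 = 16.99 pc
Star 1: M = m − 5 log₁₀ d + 5 = 7.09 − 5·1.2303 + 5 = 5.939
Star 2: p = 61.2 mas = 0.0612″ → d = 1/p = 16.34 pc
Star 2: M = m − 5 log₁₀ d + 5 = 8.46 − 5·1.2132 + 5 = 7.394
ΔM = M_1 − M_2 = 5.939 − (7.394) = -1.455; smaller M is more luminous → Star 1.
L ratio = 10^(0.4 |ΔM|) = 10^0.582 = 3.820

Star 1 is more luminous, by a factor of 3.82.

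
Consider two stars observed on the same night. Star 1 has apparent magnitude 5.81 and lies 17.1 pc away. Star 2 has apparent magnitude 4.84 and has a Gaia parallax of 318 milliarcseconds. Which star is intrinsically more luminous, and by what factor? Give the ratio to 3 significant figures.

Star 1 is more luminous, by a factor of 12.1.

Star 1: M = m − 5 log₁₀ d + 5 = 5.81 − 5·1.2330 + 5 = 4.645
Star 2: p = 318 mas = 0.318″ → d = 1/p = 3.145 pc
Star 2: M = m − 5 log₁₀ d + 5 = 4.84 − 5·0.4976 + 5 = 7.352
ΔM = M_1 − M_2 = 4.645 − (7.352) = -2.707; smaller M is more luminous → Star 1.
L ratio = 10^(0.4 |ΔM|) = 10^1.083 = 12.10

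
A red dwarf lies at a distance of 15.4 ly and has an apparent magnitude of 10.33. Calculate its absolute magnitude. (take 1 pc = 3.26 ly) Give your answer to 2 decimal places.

M ≈ 11.96

d = 15.4 ly / 3.26 = 4.724 pc
5 log₁₀(d/10 pc) = 5 log₁₀(4.724) − 5 = -1.628
M = m − 5 log₁₀(d/10) = 10.33 + 1.628 = 11.958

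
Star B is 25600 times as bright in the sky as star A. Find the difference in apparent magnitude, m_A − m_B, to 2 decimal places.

m_A − m_B ≈ 11.02

Pogson: Δm = −2.5 log₁₀(ratio) = −2.5 log₁₀(25600) = −2.5 × 4.4082 = -11.021
Star B is brighter so has the smaller magnitude: m_A − m_B is positive.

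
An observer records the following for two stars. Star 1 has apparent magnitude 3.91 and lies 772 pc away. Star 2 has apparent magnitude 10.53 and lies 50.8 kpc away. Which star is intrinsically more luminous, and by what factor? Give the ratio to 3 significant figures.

Star 1: M = m − 5 log₁₀ d + 5 = 3.91 − 5·2.8876 + 5 = -5.528
Star 2: d = 50.8 kpc = 50800 pc
Star 2: M = m − 5 log₁₀ d + 5 = 10.53 − 5·4.7059 + 5 = -7.999
ΔM = M_1 − M_2 = -5.528 − (-7.999) = 2.471; smaller M is more luminous → Star 2.
L ratio = 10^(0.4 |ΔM|) = 10^0.988 = 9.739

Star 2 is more luminous, by a factor of 9.74.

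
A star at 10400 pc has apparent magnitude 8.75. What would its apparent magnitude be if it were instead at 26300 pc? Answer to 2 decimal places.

m ≈ 10.76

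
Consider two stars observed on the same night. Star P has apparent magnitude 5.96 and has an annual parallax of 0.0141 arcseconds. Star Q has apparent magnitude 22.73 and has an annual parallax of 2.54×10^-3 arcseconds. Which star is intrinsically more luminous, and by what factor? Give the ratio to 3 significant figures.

Star P: d = 1/p = 1/0.0141″ = 70.92 pc
Star P: M = m − 5 log₁₀ d + 5 = 5.96 − 5·1.8508 + 5 = 1.706
Star Q: d = 1/p = 1/2.54×10^-3″ = 393.7 pc
Star Q: M = m − 5 log₁₀ d + 5 = 22.73 − 5·2.5952 + 5 = 14.754
ΔM = M_P − M_Q = 1.706 − (14.754) = -13.048; smaller M is more luminous → Star P.
L ratio = 10^(0.4 |ΔM|) = 10^5.219 = 165700

Star P is more luminous, by a factor of 166000.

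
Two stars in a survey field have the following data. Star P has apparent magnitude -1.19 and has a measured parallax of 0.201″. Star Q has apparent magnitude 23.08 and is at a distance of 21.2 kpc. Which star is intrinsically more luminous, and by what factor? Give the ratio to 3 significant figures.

Star P is more luminous, by a factor of 281.

Star P: d = 1/p = 1/0.201″ = 4.975 pc
Star P: M = m − 5 log₁₀ d + 5 = -1.19 − 5·0.6968 + 5 = 0.326
Star Q: d = 21.2 kpc = 21200 pc
Star Q: M = m − 5 log₁₀ d + 5 = 23.08 − 5·4.3263 + 5 = 6.448
ΔM = M_P − M_Q = 0.326 − (6.448) = -6.122; smaller M is more luminous → Star P.
L ratio = 10^(0.4 |ΔM|) = 10^2.449 = 281.1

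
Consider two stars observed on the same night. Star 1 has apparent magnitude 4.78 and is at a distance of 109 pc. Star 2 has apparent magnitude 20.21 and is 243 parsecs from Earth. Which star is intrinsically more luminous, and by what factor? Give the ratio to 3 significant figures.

Star 1 is more luminous, by a factor of 299000.

Star 1: M = m − 5 log₁₀ d + 5 = 4.78 − 5·2.0374 + 5 = -0.407
Star 2: M = m − 5 log₁₀ d + 5 = 20.21 − 5·2.3856 + 5 = 13.282
ΔM = M_1 − M_2 = -0.407 − (13.282) = -13.689; smaller M is more luminous → Star 1.
L ratio = 10^(0.4 |ΔM|) = 10^5.476 = 299000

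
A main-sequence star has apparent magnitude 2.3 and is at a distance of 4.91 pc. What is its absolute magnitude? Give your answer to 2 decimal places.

M ≈ 3.84

5 log₁₀(d/10 pc) = 5 log₁₀(4.910) − 5 = -1.545
M = m − 5 log₁₀(d/10) = 2.3 + 1.545 = 3.845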